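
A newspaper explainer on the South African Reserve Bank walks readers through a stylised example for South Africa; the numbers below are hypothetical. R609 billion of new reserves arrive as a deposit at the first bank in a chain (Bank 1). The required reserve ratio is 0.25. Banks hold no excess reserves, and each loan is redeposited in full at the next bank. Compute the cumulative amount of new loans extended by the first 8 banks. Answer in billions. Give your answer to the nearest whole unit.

R1644 billion

Bank i lends (1 − rr)^i of the original deposit: Bank 1 lends 609·0.7500 = 456.7500, Bank 2 lends 609·0.7500² = 342.5625, and so on.
Summing a geometric series: total = 609·[0.7500·(1 − 0.7500^8) / (1 − 0.7500)] ≈ 1644.0937 billion.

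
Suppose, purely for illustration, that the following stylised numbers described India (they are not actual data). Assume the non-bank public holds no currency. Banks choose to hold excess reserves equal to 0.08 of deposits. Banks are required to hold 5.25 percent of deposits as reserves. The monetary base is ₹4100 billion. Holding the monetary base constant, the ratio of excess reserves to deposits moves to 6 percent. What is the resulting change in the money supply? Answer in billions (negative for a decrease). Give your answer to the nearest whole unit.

Initially m₁ = 1 / (0.0525 + 0.08) ≈ 7.54717, so M₁ = 7.54717 × 4100 = 30943.397 billion.
After the change m₂ = 1 / (0.0525 + 0.06) ≈ 8.88889, so M₂ = 8.88889 × 4100 = 36444.449 billion.
ΔM = M₂ − M₁ = 36444.449 − 30943.397 = 5501.052 billion.

₹5501 billion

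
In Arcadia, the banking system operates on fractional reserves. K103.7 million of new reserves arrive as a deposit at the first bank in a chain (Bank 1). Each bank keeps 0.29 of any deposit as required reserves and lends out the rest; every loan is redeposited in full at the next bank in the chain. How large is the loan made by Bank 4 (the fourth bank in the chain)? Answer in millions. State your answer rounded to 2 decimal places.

Each bank lends a fraction (1 − rr) = 0.7100 of the deposit it receives, so Bank 4 receives 103.7·0.7100^3 and lends 103.7·0.7100^4 ≈ 26.3519 million.

K26.35 million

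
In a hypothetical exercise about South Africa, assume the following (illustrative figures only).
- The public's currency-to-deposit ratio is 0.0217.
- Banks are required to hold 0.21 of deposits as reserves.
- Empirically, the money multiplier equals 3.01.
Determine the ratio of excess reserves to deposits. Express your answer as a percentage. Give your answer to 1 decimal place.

Using m = 3.01. Since m = (1 + c)/(c + rr + e), the denominator satisfies c + rr + e = (1 + c)/m = (1 + 0.0217) / 3.01 ≈ 0.339435.
With c = 0.0217 and rr = 0.21, the ratio of excess reserves to deposits is 0.339435 − 0.0217 − 0.21 = 0.107735.

10.8%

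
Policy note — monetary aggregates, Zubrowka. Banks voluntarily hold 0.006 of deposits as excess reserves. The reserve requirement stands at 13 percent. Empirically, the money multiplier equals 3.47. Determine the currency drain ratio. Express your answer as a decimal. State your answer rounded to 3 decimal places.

0.214

Using m = 3.47. From m = (1 + c)/(c + rr + e), rearranging gives 1 + c = m·(c + rr + e), so c·(1 − m) = m·(rr + e) − 1.
Hence c = [m·(rr + e) − 1]/(1 − m) = [3.47 × (0.13 + 0.006) − 1] / (1 − 3.47) ≈ 0.213798.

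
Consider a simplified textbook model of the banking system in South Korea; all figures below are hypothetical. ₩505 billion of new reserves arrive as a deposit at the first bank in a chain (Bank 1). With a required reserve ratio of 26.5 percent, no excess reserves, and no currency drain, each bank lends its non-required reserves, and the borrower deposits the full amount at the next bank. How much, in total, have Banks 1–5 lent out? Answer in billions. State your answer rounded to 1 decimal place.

₩1100.2 billion

Bank i lends (1 − rr)^i of the original deposit: Bank 1 lends 505·0.7350 = 371.1750, Bank 2 lends 505·0.7350² ≈ 272.8136, and so on.
Summing a geometric series: total = 505·[0.7350·(1 − 0.7350^5) / (1 − 0.7350)] ≈ 1100.2122 billion.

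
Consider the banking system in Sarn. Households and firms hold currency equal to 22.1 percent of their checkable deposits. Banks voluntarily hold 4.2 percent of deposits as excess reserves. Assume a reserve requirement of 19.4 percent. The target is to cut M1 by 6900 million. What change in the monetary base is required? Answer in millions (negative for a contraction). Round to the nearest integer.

-2583 million

The money multiplier is m = (1 + c) / (rr + e + c) = (1 + 0.221) / (0.194 + 0.042 + 0.221) ≈ 2.67177.
ΔMB = ΔM / m = (−6900) / 2.67177 ≈ -2582.5576 million.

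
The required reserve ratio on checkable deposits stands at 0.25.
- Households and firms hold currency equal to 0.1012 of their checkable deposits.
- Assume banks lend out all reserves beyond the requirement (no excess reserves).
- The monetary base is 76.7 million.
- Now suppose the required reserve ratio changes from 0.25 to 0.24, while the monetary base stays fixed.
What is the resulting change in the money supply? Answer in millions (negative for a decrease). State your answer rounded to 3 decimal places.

Initially m₁ = (1 + 0.1012) / (0.25 + 0.1012) ≈ 3.135535, so M₁ = 3.135535 × 76.7 ≈ 240.4955 million.
After the change m₂ = (1 + 0.1012) / (0.24 + 0.1012) ≈ 3.227433, so M₂ = 3.227433 × 76.7 ≈ 247.5441 million.
ΔM = M₂ − M₁ = 247.5441 − 240.4955 = 7.0486 million.

7.049 million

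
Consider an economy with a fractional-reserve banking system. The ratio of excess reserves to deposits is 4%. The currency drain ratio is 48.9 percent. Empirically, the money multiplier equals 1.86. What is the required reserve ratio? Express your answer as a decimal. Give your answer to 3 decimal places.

Using m = 1.86. Since m = (1 + c)/(c + rr + e), the denominator satisfies c + rr + e = (1 + c)/m = (1 + 0.489) / 1.86 ≈ 0.800538.
With c = 0.489 and e = 0.04, the required reserve ratio is 0.800538 − 0.489 − 0.04 = 0.271538.

0.272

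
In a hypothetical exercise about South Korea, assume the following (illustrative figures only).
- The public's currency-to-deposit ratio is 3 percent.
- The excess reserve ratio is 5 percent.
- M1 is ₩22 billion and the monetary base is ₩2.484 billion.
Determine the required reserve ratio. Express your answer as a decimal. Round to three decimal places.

0.036

Using m = M/MB = 22/2.484 ≈ 8.856683. Since m = (1 + c)/(c + rr + e), the denominator satisfies c + rr + e = (1 + c)/m = (1 + 0.03) / 8.856683 ≈ 0.116296.
With c = 0.03 and e = 0.05, the required reserve ratio is 0.116296 − 0.03 − 0.05 = 0.036296.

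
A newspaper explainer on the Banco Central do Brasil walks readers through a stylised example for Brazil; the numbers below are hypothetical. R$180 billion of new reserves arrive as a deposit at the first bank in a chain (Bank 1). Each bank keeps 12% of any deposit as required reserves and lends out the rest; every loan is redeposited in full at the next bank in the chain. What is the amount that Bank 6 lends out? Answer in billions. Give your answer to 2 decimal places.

R$83.59 billion

Each bank lends a fraction (1 − rr) = 0.8800 of the deposit it receives, so Bank 6 receives 180·0.8800^5 and lends 180·0.8800^6 ≈ 83.5927 billion.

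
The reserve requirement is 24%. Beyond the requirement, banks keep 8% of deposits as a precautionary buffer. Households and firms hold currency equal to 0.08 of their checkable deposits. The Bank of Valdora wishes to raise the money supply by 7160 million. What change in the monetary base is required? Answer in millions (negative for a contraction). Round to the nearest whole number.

2652 million

The money multiplier is m = (1 + c) / (rr + e + c) = (1 + 0.08) / (0.24 + 0.08 + 0.08) = 2.7.
ΔMB = ΔM / m = (+7160) / 2.7 ≈ 2651.8519 million.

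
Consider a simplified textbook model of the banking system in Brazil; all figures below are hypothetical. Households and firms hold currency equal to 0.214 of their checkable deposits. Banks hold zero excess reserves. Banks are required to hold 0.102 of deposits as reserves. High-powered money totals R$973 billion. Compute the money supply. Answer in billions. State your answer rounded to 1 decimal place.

The money multiplier is m = (1 + c) / (rr + c) = (1 + 0.214) / (0.102 + 0.214) ≈ 3.84177.
So M = m × MB = 3.84177 × 973 ≈ 3738.0422 billion.

R$3738.0 billion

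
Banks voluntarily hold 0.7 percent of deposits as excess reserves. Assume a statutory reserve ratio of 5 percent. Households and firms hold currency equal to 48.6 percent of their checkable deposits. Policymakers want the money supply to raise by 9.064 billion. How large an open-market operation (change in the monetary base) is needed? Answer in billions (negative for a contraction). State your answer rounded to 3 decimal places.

The money multiplier is m = (1 + c) / (rr + e + c) = (1 + 0.486) / (0.05 + 0.007 + 0.486) ≈ 2.73665.
ΔMB = ΔM / m = (+9.064) / 2.73665 ≈ 3.3121 billion.

3.312 billion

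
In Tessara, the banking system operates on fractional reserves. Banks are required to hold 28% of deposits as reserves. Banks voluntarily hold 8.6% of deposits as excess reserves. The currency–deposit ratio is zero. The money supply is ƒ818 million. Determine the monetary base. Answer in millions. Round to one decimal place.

The money multiplier is m = 1 / (rr + e) = 1 / (0.28 + 0.086) ≈ 2.73224.
MB = M / m = 818 / 2.73224 ≈ 299.388 million.

ƒ299.4 million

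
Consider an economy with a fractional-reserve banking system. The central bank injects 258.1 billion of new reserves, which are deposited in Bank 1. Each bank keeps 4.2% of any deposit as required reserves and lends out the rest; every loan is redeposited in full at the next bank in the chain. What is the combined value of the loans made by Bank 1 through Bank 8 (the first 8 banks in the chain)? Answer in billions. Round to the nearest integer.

Bank i lends (1 − rr)^i of the original deposit: Bank 1 lends 258.1·0.9580 = 247.2598, Bank 2 lends 258.1·0.9580² ≈ 236.8749, and so on.
Summing a geometric series: total = 258.1·[0.9580·(1 − 0.9580^8) / (1 − 0.9580)] ≈ 1710.4861 billion.

1710 billion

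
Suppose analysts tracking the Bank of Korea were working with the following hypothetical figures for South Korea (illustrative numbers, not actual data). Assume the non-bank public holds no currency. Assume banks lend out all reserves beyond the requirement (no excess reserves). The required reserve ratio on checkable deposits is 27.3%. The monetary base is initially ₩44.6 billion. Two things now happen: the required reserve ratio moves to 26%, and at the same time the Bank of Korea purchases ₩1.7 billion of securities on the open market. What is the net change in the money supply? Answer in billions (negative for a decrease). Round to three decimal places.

Before: m₁ = 1 / (0.273) ≈ 3.663004, MB₁ = 44.6, so M₁ = 3.663004 × 44.6 ≈ 163.37 billion.
After: m₂ = 1 / (0.26) ≈ 3.846154, MB₂ = 44.6 + 1.7 = 46.3, so M₂ = 3.846154 × 46.3 ≈ 178.0769 billion.
ΔM = M₂ − M₁ = 178.0769 − 163.37 = 14.7069 billion.

₩14.707 billion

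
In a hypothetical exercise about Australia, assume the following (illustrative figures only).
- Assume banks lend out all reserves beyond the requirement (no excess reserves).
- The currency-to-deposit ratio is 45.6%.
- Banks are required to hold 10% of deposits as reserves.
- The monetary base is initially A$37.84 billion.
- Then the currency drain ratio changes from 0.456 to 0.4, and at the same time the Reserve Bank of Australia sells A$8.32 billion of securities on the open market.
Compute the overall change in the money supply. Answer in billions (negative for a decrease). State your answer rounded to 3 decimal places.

-16.436 billion

Before: m₁ = (1 + 0.456) / (0.1 + 0.456) ≈ 2.618705, MB₁ = 37.84, so M₁ = 2.618705 × 37.84 ≈ 99.0918 billion.
After: m₂ = (1 + 0.4) / (0.1 + 0.4) = 2.8, MB₂ = 37.84 − 8.32 = 29.52, so M₂ = 2.8 × 29.52 = 82.656 billion.
ΔM = M₂ − M₁ = 82.656 − 99.0918 = -16.4358 billion.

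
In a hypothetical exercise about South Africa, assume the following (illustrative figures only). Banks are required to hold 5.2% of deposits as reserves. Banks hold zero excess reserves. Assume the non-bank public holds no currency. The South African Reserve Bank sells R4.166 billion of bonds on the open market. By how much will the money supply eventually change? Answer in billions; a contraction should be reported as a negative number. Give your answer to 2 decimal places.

The simple money multiplier is m = 1/rr = 1/0.052 ≈ 19.2308.
An open-market sale reduces the monetary base by 4.166 billion, so ΔM = m × ΔMB = 19.2308 × (−4.166) ≈ -80.1155 billion.

-80.12 billion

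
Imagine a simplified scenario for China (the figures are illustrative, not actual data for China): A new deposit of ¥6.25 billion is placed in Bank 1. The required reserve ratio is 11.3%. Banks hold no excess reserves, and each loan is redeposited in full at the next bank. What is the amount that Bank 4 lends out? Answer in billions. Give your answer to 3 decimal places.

Each bank lends a fraction (1 − rr) = 0.8870 of the deposit it receives, so Bank 4 receives 6.25·0.8870^3 and lends 6.25·0.8870^4 ≈ 3.8688 billion.

¥3.869 billion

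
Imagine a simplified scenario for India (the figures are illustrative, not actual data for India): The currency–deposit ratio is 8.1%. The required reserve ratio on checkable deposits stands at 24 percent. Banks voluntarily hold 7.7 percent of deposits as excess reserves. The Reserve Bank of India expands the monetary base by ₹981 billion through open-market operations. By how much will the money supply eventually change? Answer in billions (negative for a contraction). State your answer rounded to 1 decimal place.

The money multiplier is m = (1 + c) / (rr + e + c) = (1 + 0.081) / (0.24 + 0.077 + 0.081) ≈ 2.71608.
The purchase adds 981 billion of base, so ΔM = m × ΔMB = 2.71608 × (+981) ≈ 2664.4745 billion.

₹2664.5 billion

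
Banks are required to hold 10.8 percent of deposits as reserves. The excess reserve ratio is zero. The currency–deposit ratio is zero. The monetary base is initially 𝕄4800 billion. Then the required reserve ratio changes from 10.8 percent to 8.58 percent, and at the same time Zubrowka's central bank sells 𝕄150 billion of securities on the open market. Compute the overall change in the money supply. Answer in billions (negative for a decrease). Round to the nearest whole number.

𝕄9751 billion

Before: m₁ = 1 / (0.108) ≈ 9.25926, MB₁ = 4800, so M₁ = 9.25926 × 4800 = 44444.448 billion.
After: m₂ = 1 / (0.0858) ≈ 11.65501, MB₂ = 4800 − 150 = 4650, so M₂ = 11.65501 × 4650 = 54195.7965 billion.
ΔM = M₂ − M₁ = 54195.7965 − 44444.448 = 9751.3485 billion.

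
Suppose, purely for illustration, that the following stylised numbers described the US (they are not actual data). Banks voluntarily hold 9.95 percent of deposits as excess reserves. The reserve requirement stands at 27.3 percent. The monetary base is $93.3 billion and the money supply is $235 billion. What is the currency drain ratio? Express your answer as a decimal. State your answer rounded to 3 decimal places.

0.041

Using m = M/MB = 235/93.3 ≈ 2.518757. From m = (1 + c)/(c + rr + e), rearranging gives 1 + c = m·(c + rr + e), so c·(1 − m) = m·(rr + e) − 1.
Hence c = [m·(rr + e) − 1]/(1 − m) = [2.518757 × (0.273 + 0.0995) − 1] / (1 − 2.518757) ≈ 0.040667.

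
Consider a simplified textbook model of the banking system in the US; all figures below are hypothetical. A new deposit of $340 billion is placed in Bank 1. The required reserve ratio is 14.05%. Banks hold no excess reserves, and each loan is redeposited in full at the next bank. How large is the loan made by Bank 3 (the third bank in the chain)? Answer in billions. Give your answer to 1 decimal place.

Each bank lends a fraction (1 − rr) = 0.8595 of the deposit it receives, so Bank 3 receives 340·0.8595^2 and lends 340·0.8595^3 ≈ 215.8821 billion.

$215.9 billion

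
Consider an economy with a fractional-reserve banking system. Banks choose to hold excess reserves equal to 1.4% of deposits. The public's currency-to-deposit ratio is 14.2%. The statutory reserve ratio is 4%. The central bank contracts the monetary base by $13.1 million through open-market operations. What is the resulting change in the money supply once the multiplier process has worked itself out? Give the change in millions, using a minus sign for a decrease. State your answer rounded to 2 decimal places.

The money multiplier is m = (1 + c) / (rr + e + c) = (1 + 0.142) / (0.04 + 0.014 + 0.142) ≈ 5.82653.
The sale removes 13.1 million of base, so ΔM = m × ΔMB = 5.82653 × (−13.1) ≈ -76.3275 million.

-76.33 million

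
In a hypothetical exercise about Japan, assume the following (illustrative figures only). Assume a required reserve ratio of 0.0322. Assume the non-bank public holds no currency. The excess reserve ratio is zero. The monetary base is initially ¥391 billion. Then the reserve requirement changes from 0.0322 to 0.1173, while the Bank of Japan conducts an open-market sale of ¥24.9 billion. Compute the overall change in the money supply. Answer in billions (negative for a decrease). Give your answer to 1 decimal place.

Before: m₁ = 1 / (0.0322) ≈ 31.05590, MB₁ = 391, so M₁ = 31.05590 × 391 = 12142.8569 billion.
After: m₂ = 1 / (0.1173) ≈ 8.52515, MB₂ = 391 − 24.9 = 366.1, so M₂ = 8.52515 × 366.1 ≈ 3121.0574 billion.
ΔM = M₂ − M₁ = 3121.0574 − 12142.8569 = -9021.7995 billion.

-9021.8 billion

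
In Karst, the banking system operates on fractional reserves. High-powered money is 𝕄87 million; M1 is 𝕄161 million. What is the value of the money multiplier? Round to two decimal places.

The money multiplier is m = M / MB = 161 / 87 ≈ 1.85057.

1.85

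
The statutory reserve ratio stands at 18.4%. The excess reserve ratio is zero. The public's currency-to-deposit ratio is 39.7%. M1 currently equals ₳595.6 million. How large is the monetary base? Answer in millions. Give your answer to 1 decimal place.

The money multiplier is m = (1 + c) / (rr + c) = (1 + 0.397) / (0.184 + 0.397) ≈ 2.40448.
MB = M / m = 595.6 / 2.40448 ≈ 247.7043 million.

₳247.7 million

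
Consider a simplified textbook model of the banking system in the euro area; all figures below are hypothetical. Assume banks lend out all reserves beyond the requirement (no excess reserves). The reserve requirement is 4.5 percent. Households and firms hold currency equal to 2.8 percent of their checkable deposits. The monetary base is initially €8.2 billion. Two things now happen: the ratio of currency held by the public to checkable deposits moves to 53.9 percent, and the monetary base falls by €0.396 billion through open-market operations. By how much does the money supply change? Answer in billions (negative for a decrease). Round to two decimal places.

-94.91 billion

Before: m₁ = (1 + 0.028) / (0.045 + 0.028) ≈ 14.0822, MB₁ = 8.2, so M₁ = 14.0822 × 8.2 ≈ 115.474 billion.
After: m₂ = (1 + 0.539) / (0.045 + 0.539) ≈ 2.6353, MB₂ = 8.2 − 0.396 = 7.804, so M₂ = 2.6353 × 7.804 ≈ 20.5659 billion.
ΔM = M₂ − M₁ = 20.5659 − 115.474 = -94.9081 billion.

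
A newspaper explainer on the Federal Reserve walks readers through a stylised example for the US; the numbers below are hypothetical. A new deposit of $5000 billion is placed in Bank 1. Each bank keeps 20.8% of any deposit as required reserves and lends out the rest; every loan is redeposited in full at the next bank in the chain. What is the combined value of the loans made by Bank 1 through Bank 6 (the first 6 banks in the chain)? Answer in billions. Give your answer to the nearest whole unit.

Bank i lends (1 − rr)^i of the original deposit: Bank 1 lends 5000·0.7920 = 3960.0000, Bank 2 lends 5000·0.7920² = 3136.3200, and so on.
Summing a geometric series: total = 5000·[0.7920·(1 − 0.7920^6) / (1 − 0.7920)] ≈ 14339.7050 billion.

$14340 billion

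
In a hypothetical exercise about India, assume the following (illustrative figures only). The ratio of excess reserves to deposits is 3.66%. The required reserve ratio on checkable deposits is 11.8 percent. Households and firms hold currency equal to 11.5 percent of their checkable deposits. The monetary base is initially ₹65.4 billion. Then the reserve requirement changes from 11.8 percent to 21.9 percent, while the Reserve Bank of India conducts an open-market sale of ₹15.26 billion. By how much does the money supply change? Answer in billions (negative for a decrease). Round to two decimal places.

-119.63 billion

Before: m₁ = (1 + 0.115) / (0.118 + 0.0366 + 0.115) ≈ 4.13576, MB₁ = 65.4, so M₁ = 4.13576 × 65.4 ≈ 270.4787 billion.
After: m₂ = (1 + 0.115) / (0.219 + 0.0366 + 0.115) ≈ 3.00863, MB₂ = 65.4 − 15.26 = 50.14, so M₂ = 3.00863 × 50.14 ≈ 150.8527 billion.
ΔM = M₂ − M₁ = 150.8527 − 270.4787 = -119.626 billion.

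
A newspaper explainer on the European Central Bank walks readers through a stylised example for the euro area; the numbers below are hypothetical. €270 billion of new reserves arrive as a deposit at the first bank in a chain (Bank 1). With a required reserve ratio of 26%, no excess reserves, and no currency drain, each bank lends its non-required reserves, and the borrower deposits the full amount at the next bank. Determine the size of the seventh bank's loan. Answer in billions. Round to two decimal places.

€32.81 billion

Each bank lends a fraction (1 − rr) = 0.7400 of the deposit it receives, so Bank 7 receives 270·0.7400^6 and lends 270·0.7400^7 ≈ 32.8085 billion.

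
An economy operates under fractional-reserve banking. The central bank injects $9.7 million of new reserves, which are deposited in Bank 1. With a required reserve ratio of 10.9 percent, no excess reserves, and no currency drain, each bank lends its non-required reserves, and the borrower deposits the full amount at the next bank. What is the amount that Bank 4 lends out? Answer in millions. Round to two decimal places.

$6.11 million

Each bank lends a fraction (1 − rr) = 0.8910 of the deposit it receives, so Bank 4 receives 9.7·0.8910^3 and lends 9.7·0.8910^4 ≈ 6.1134 million.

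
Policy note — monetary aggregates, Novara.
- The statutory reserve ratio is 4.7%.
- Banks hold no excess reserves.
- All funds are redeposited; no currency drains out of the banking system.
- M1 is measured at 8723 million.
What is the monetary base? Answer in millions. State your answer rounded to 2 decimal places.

With no currency drain and no excess reserves, the money multiplier is m = 1/rr = 1/0.047 ≈ 21.2765957.
The monetary base is MB = M / m = 8723 / 21.2765957 ≈ 409.981 million.

409.98 million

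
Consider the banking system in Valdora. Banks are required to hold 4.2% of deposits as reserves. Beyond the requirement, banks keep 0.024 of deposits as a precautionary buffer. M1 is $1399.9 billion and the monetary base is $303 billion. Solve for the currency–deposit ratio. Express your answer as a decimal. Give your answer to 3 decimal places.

0.192

Using m = M/MB = 1399.9/303 ≈ 4.620132. From m = (1 + c)/(c + rr + e), rearranging gives 1 + c = m·(c + rr + e), so c·(1 − m) = m·(rr + e) − 1.
Hence c = [m·(rr + e) − 1]/(1 − m) = [4.620132 × (0.042 + 0.024) − 1] / (1 − 4.620132) ≈ 0.192002.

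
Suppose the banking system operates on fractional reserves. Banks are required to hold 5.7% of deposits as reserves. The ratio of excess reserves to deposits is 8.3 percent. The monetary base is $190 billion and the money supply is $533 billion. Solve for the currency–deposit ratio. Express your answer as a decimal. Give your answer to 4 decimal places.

0.3364

Using m = M/MB = 533/190 ≈ 2.805263. From m = (1 + c)/(c + rr + e), rearranging gives 1 + c = m·(c + rr + e), so c·(1 − m) = m·(rr + e) − 1.
Hence c = [m·(rr + e) − 1]/(1 − m) = [2.805263 × (0.057 + 0.083) − 1] / (1 − 2.805263) ≈ 0.336385.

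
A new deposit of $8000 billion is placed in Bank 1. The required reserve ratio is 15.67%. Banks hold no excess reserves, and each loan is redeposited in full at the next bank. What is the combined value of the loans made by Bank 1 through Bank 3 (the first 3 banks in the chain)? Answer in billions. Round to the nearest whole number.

Bank i lends (1 − rr)^i of the original deposit: Bank 1 lends 8000·0.8433 = 6746.4000, Bank 2 lends 8000·0.8433² ≈ 5689.2391, and so on.
Summing a geometric series: total = 8000·[0.8433·(1 − 0.8433^3) / (1 − 0.8433)] ≈ 17233.3745 billion.

$17233 billion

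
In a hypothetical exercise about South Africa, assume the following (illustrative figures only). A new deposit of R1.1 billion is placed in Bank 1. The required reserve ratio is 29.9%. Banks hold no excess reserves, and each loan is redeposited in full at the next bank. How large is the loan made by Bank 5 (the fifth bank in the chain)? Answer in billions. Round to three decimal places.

Each bank lends a fraction (1 − rr) = 0.7010 of the deposit it receives, so Bank 5 receives 1.1·0.7010^4 and lends 1.1·0.7010^5 ≈ 0.1862 billion.

R0.186 billion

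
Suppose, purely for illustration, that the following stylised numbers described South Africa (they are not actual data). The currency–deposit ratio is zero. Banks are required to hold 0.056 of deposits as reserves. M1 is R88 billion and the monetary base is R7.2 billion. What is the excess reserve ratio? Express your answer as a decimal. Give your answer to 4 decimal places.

0.0258

Using m = M/MB = 88/7.2 ≈ 12.222222. Since m = (1 + c)/(c + rr + e), the denominator satisfies c + rr + e = (1 + c)/m = (1 + 0) / 12.222222 ≈ 0.081818.
With c = 0 and rr = 0.056, the excess reserve ratio is 0.081818 − 0 − 0.056 = 0.025818.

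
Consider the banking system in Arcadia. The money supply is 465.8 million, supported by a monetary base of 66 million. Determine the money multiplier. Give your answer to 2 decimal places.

7.06

The money multiplier is m = M / MB = 465.8 / 66 ≈ 7.05758.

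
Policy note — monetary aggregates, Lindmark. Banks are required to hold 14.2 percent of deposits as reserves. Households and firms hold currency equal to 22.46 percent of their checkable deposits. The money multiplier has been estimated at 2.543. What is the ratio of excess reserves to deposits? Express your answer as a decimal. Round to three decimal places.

Using m = 2.543. Since m = (1 + c)/(c + rr + e), the denominator satisfies c + rr + e = (1 + c)/m = (1 + 0.2246) / 2.543 ≈ 0.481557.
With c = 0.2246 and rr = 0.142, the ratio of excess reserves to deposits is 0.481557 − 0.2246 − 0.142 = 0.114957.

0.115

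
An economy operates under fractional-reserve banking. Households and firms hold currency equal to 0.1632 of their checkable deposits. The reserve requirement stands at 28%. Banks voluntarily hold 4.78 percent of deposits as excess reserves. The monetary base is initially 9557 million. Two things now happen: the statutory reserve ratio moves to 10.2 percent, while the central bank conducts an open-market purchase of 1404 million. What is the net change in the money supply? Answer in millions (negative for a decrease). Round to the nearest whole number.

18093 million

Before: m₁ = (1 + 0.1632) / (0.28 + 0.0478 + 0.1632) ≈ 2.369043, MB₁ = 9557, so M₁ = 2.369043 × 9557 ≈ 22640.944 million.
After: m₂ = (1 + 0.1632) / (0.102 + 0.0478 + 0.1632) ≈ 3.716294, MB₂ = 9557 + 1404 = 10961, so M₂ = 3.716294 × 10961 ≈ 40734.2985 million.
ΔM = M₂ − M₁ = 40734.2985 − 22640.944 = 18093.3545 million.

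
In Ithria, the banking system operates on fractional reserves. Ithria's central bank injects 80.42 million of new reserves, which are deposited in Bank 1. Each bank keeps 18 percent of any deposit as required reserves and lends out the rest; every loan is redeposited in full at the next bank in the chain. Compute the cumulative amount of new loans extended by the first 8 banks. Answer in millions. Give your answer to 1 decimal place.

291.5 million

Bank i lends (1 − rr)^i of the original deposit: Bank 1 lends 80.42·0.8200 = 65.9444, Bank 2 lends 80.42·0.8200² ≈ 54.0744, and so on.
Summing a geometric series: total = 80.42·[0.8200·(1 − 0.8200^8) / (1 − 0.8200)] ≈ 291.4691 million.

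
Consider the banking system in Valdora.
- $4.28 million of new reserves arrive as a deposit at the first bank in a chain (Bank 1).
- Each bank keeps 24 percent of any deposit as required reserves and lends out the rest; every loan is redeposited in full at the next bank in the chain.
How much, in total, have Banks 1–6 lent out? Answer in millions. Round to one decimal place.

Bank i lends (1 − rr)^i of the original deposit: Bank 1 lends 4.28·0.7600 = 3.2528, Bank 2 lends 4.28·0.7600² ≈ 2.4721, and so on.
Summing a geometric series: total = 4.28·[0.7600·(1 − 0.7600^6) / (1 − 0.7600)] ≈ 10.9416 million.

$10.9 million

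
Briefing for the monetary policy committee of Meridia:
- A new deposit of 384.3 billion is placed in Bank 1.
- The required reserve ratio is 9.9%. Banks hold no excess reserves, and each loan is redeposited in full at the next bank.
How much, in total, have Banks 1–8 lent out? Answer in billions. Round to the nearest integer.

1979 billion

Bank i lends (1 − rr)^i of the original deposit: Bank 1 lends 384.3·0.9010 = 346.2543, Bank 2 lends 384.3·0.9010² ≈ 311.9751, and so on.
Summing a geometric series: total = 384.3·[0.9010·(1 − 0.9010^8) / (1 − 0.9010)] ≈ 1978.5163 billion.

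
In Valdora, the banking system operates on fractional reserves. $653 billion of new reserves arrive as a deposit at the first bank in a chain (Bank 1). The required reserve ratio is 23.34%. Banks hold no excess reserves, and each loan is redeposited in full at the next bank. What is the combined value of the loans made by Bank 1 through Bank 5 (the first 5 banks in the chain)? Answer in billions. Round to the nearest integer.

Bank i lends (1 − rr)^i of the original deposit: Bank 1 lends 653·0.7666 = 500.5898, Bank 2 lends 653·0.7666² ≈ 383.7521, and so on.
Summing a geometric series: total = 653·[0.7666·(1 − 0.7666^5) / (1 − 0.7666)] ≈ 1576.9331 billion.

$1577 billion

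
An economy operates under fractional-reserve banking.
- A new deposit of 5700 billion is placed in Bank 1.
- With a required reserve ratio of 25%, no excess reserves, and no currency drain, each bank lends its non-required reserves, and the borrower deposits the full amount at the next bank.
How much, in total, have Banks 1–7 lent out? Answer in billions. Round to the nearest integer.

14817 billion

Bank i lends (1 − rr)^i of the original deposit: Bank 1 lends 5700·0.7500 = 4275.0000, Bank 2 lends 5700·0.7500² = 3206.2500, and so on.
Summing a geometric series: total = 5700·[0.7500·(1 − 0.7500^7) / (1 − 0.7500)] ≈ 14817.4255 billion.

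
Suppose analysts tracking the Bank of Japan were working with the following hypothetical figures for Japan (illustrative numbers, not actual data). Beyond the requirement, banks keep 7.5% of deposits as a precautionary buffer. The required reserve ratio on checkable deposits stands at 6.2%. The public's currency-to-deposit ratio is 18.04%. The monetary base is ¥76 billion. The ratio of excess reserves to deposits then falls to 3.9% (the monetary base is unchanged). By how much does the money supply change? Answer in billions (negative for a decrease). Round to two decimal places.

¥36.16 billion

Initially m₁ = (1 + 0.1804) / (0.062 + 0.075 + 0.1804) ≈ 3.71897, so M₁ = 3.71897 × 76 ≈ 282.6417 billion.
After the change m₂ = (1 + 0.1804) / (0.062 + 0.039 + 0.1804) ≈ 4.19474, so M₂ = 4.19474 × 76 ≈ 318.8002 billion.
ΔM = M₂ − M₁ = 318.8002 − 282.6417 = 36.1585 billion.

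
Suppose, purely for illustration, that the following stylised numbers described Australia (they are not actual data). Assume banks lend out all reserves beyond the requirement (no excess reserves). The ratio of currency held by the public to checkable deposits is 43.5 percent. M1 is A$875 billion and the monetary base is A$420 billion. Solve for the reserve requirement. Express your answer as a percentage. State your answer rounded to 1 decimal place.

25.4%

Using m = M/MB = 875/420 ≈ 2.083333. Since m = (1 + c)/(c + rr + e), the denominator satisfies c + rr + e = (1 + c)/m = (1 + 0.435) / 2.083333 ≈ 0.688800.
With c = 0.435 and e = 0, the reserve requirement is 0.688800 − 0.435 − 0 = 0.2538.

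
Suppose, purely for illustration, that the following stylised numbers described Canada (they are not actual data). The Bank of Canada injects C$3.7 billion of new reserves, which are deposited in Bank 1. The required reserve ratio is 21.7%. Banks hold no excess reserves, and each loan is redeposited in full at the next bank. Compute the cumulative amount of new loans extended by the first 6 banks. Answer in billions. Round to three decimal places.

Bank i lends (1 − rr)^i of the original deposit: Bank 1 lends 3.7·0.7830 = 2.8971, Bank 2 lends 3.7·0.7830² ≈ 2.2684, and so on.
Summing a geometric series: total = 3.7·[0.7830·(1 − 0.7830^6) / (1 − 0.7830)] ≈ 10.2741 billion.

C$10.274 billion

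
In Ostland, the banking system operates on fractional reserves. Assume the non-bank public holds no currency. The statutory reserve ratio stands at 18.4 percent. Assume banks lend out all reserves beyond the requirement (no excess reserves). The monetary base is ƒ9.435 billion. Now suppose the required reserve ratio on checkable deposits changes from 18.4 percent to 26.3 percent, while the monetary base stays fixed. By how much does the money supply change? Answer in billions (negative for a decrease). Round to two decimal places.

-15.40 billion

Initially m₁ = 1 / (0.184) ≈ 5.4348, so M₁ = 5.4348 × 9.435 ≈ 51.2773 billion.
After the change m₂ = 1 / (0.263) ≈ 3.8023, so M₂ = 3.8023 × 9.435 ≈ 35.8747 billion.
ΔM = M₂ − M₁ = 35.8747 − 51.2773 = -15.4026 billion.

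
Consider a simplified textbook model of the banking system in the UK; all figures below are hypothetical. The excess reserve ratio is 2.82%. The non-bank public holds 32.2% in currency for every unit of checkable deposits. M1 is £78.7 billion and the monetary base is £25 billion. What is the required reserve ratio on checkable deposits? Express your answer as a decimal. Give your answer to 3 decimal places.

Using m = M/MB = 78.7/25 = 3.148000. Since m = (1 + c)/(c + rr + e), the denominator satisfies c + rr + e = (1 + c)/m = (1 + 0.322) / 3.148000 ≈ 0.419949.
With c = 0.322 and e = 0.0282, the required reserve ratio on checkable deposits is 0.419949 − 0.322 − 0.0282 = 0.069749.

0.070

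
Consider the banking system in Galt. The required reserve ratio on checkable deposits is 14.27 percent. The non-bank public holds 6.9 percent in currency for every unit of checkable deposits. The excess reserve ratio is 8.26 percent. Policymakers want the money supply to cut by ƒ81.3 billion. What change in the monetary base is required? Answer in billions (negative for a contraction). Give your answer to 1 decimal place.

The money multiplier is m = (1 + c) / (rr + e + c) = (1 + 0.069) / (0.1427 + 0.0826 + 0.069) ≈ 3.6323.
ΔMB = ΔM / m = (−81.3) / 3.6323 ≈ -22.3825 billion.

-22.4 billion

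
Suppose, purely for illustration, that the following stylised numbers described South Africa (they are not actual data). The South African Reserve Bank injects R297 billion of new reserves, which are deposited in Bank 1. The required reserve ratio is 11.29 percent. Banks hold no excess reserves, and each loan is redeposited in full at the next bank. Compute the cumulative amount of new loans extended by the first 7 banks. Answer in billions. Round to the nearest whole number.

Bank i lends (1 − rr)^i of the original deposit: Bank 1 lends 297·0.8871 = 263.4687, Bank 2 lends 297·0.8871² ≈ 233.7231, and so on.
Summing a geometric series: total = 297·[0.8871·(1 − 0.8871^7) / (1 − 0.8871)] ≈ 1324.7582 billion.

R1325 billion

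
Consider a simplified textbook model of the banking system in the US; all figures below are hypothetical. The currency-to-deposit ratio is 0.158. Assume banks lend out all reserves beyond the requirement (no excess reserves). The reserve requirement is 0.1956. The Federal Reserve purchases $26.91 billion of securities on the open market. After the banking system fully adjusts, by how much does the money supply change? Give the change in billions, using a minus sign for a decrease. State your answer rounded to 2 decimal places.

The money multiplier is m = (1 + c) / (rr + c) = (1 + 0.158) / (0.1956 + 0.158) ≈ 3.27489.
The purchase adds 26.91 billion of base, so ΔM = m × ΔMB = 3.27489 × (+26.91) ≈ 88.1273 billion.

$88.13 billion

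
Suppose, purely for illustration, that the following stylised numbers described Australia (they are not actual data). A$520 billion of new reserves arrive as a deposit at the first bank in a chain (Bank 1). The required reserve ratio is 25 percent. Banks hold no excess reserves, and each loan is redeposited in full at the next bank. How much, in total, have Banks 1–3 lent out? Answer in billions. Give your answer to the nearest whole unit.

A$902 billion

Bank i lends (1 − rr)^i of the original deposit: Bank 1 lends 520·0.7500 = 390.0000, Bank 2 lends 520·0.7500² = 292.5000, and so on.
Summing a geometric series: total = 520·[0.7500·(1 − 0.7500^3) / (1 − 0.7500)] = 901.8750 billion.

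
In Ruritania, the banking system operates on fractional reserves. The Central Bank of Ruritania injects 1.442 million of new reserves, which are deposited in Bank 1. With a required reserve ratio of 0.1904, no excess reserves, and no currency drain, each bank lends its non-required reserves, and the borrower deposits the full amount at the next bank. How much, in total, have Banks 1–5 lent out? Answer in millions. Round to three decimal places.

3.999 million

Bank i lends (1 − rr)^i of the original deposit: Bank 1 lends 1.442·0.8096 ≈ 1.1674, Bank 2 lends 1.442·0.8096² ≈ 0.9452, and so on.
Summing a geometric series: total = 1.442·[0.8096·(1 − 0.8096^5) / (1 − 0.8096)] ≈ 3.9989 million.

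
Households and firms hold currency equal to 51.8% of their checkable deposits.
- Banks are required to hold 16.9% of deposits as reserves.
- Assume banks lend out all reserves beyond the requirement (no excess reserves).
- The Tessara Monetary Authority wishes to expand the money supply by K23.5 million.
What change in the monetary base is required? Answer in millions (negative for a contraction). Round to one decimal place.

K10.6 million

The money multiplier is m = (1 + c) / (rr + c) = (1 + 0.518) / (0.169 + 0.518) ≈ 2.2096.
ΔMB = ΔM / m = (+23.5) / 2.2096 ≈ 10.6354 million.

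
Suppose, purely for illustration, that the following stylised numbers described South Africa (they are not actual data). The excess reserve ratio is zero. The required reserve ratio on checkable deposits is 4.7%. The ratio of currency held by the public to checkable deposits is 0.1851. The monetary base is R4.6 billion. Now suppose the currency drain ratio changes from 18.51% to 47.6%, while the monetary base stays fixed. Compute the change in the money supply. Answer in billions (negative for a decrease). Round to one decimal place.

-10.5 billion

Initially m₁ = (1 + 0.1851) / (0.047 + 0.1851) ≈ 5.1060, so M₁ = 5.1060 × 4.6 = 23.4876 billion.
After the change m₂ = (1 + 0.476) / (0.047 + 0.476) ≈ 2.8222, so M₂ = 2.8222 × 4.6 ≈ 12.9821 billion.
ΔM = M₂ − M₁ = 12.9821 − 23.4876 = -10.5055 billion.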